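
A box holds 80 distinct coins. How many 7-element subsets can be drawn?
C(80,7) = 80!/(7!×73!) = 3176716400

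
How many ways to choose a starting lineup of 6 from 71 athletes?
C(71,6) = 71!/(6!×65!) = 143218999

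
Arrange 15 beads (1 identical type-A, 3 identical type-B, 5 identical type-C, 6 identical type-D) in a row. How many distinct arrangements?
15! / (1! × 3! × 5! × 6!) = 2522520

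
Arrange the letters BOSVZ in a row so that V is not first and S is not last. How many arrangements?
By inclusion-exclusion: 5! - 2×(5-1)! + (5-2)! = 120 - 48 + 6 = 78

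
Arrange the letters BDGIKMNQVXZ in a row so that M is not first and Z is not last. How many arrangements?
By inclusion-exclusion: 11! - 2×(11-1)! + (11-2)! = 39916800 - 7257600 + 362880 = 33022080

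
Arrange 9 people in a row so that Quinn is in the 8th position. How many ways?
Fix one position: (9-1)! = 40320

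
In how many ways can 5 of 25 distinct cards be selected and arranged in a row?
P(25,5) = 25!/(25-5)! = 6375600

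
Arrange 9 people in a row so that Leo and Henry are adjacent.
Treat as block: (9-1)! × 2! = 40320 × 2 = 80640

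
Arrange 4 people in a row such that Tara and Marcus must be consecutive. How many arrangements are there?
Treat the 2 as one block: (4-2+1)! × 2! = 6 × 2 = 12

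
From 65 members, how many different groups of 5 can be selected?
C(65,5) = 65!/(5!×60!) = 8259888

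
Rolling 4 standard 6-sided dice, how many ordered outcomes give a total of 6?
Coefficient of x^6 in (x + x² + ... + x^6)^4. By inclusion-exclusion on dice exceeding 6: Σ_j (-1)^j C(4,j)·C(6-1-6j, 3) = C(4,0)·C(5,3) = 1·10 = 10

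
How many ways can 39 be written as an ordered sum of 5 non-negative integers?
C(39+5-1, 5-1) = C(43, 4) = 123410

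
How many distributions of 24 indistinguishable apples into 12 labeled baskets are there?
C(24+12-1, 12-1) = C(35, 11) = 417225900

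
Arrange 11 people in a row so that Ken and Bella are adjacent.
Treat as block: (11-1)! × 2! = 3628800 × 2 = 7257600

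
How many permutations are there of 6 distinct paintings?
6! = 720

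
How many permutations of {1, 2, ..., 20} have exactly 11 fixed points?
Choose the 11 fixed points C(20,11) = 167960, derange the rest: !9 = Σ_{j=0}^{9} (-1)^j·9!/j! = 362880 - 362880 + 181440 - 60480 + 15120 - 3024 + 504 - 72 + 9 - 1 = 133496. Product = 167960 × 133496 = 22421988160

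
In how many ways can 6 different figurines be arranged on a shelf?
6! = 720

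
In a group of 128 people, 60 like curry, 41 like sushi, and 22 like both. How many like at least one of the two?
|A∪B| = |A| + |B| - |A∩B| = 60 + 41 - 22 = 79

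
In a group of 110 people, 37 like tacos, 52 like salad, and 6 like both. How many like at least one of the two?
|A∪B| = |A| + |B| - |A∩B| = 37 + 52 - 6 = 83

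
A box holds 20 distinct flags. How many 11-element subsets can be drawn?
C(20,11) = 20!/(11!×9!) = 167960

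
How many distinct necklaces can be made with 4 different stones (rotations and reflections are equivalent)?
(4-1)!/2 = 6/2 = 3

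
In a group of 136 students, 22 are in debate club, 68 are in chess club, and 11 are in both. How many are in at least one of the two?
|A∪B| = |A| + |B| - |A∩B| = 22 + 68 - 11 = 79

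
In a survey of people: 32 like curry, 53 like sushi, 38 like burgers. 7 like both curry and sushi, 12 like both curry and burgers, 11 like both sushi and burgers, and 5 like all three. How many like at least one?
|A∪B∪C| = 32+53+38-7-12-11+5 = 98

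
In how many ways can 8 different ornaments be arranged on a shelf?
8! = 40320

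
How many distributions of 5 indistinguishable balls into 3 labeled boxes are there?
C(5+3-1, 3-1) = C(7, 2) = 21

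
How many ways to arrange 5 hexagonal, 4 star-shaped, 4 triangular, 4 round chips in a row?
17! / (5! × 4! × 4! × 4!) = 214414200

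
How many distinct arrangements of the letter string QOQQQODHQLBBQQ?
14! / (7! × 1! × 1! × 2! × 2! × 1!) = 4324320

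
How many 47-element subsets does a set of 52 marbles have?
C(52,47) = 52!/(47!×5!) = 2598960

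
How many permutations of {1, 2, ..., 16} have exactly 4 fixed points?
Choose the 4 fixed points C(16,4) = 1820, derange the rest: !12 = Σ_{j=0}^{12} (-1)^j·12!/j! = 479001600 - 479001600 + 239500800 - 79833600 + 19958400 - 3991680 + 665280 - 95040 + 11880 - 1320 + 132 - 12 + 1 = 176214841. Product = 1820 × 176214841 = 320711010620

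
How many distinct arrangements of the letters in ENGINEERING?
11! / (3! × 3! × 2! × 2! × 1!) = 277200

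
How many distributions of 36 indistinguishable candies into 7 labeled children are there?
C(36+7-1, 7-1) = C(42, 6) = 5245786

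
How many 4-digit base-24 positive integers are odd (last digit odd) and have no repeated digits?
Last∈{1,3,5,7,9,11,13,15,17,19,21,23}. Last=0: 0. Last nonzero: 12×22×P(22,2) = 121968. Total = 121968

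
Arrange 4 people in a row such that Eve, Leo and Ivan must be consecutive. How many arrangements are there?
Treat the 3 as one block: (4-3+1)! × 3! = 2 × 6 = 12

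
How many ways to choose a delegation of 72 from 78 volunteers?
C(78,72) = 78!/(72!×6!) = 256851595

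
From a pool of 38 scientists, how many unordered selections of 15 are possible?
C(38,15) = 38!/(15!×23!) = 15471286560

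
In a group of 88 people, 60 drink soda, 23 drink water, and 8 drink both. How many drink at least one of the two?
|A∪B| = |A| + |B| - |A∩B| = 60 + 23 - 8 = 75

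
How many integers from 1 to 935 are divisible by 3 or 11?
⌊935/3⌋ + ⌊935/11⌋ - ⌊935/33⌋ = 311 + 85 - 28 = 368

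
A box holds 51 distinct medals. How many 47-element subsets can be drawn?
C(51,47) = 51!/(47!×4!) = 249900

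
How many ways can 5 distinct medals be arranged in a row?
5! = 120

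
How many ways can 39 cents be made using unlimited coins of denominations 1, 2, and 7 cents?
Coefficient of x^39 in 1/(1-x^1) · 1/(1-x^2) · 1/(1-x^7). Case on j = number of 7-cent coins (j = 0..5); remainder r = 39 - 7j is made from {1,2} in ⌊r/2⌋+1 ways. r = 39, 32, 25, 18, 11, 4 → 20 + 17 + 13 + 10 + 6 + 3 = 69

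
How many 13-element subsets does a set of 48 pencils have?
C(48,13) = 48!/(13!×35!) = 192928249296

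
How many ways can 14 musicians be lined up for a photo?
14! = 87178291200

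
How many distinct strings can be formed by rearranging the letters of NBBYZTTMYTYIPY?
14! / (1! × 2! × 1! × 1! × 4! × 3! × 1! × 1!) = 302702400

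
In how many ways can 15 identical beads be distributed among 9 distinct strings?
C(15+9-1, 9-1) = C(23, 8) = 490314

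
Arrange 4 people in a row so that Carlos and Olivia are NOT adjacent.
Total - adjacent = 4! - (4-1)!×2 = 24 - 12 = 12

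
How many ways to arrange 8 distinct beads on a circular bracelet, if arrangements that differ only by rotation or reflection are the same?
(8-1)!/2 = 5040/2 = 2520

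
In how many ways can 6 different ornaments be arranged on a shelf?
6! = 720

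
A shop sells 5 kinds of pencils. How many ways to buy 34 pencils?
C(34+5-1, 5-1) = C(38, 4) = 73815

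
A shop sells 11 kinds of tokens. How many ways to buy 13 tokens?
C(13+11-1, 11-1) = C(23, 10) = 1144066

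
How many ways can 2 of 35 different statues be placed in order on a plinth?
P(35,2) = 35!/(35-2)! = 1190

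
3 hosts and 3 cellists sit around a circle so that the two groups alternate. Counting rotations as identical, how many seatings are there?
Fix one of the hosts: (3-1)! ways for the remaining hosts, × 3! ways for the cellists = 2 × 6 = 12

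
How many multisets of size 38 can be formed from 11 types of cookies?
C(38+11-1, 11-1) = C(48, 10) = 6540715896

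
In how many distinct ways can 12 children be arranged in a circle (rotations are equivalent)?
Circular: fix one position, arrange the rest. (12-1)! = 39916800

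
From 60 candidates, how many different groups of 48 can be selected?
C(60,48) = 60!/(48!×12!) = 1399358844975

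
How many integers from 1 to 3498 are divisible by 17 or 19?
⌊3498/17⌋ + ⌊3498/19⌋ - ⌊3498/323⌋ = 205 + 184 - 10 = 379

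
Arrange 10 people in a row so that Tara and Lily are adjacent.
Treat as block: (10-1)! × 2! = 362880 × 2 = 725760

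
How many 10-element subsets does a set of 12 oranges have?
C(12,10) = 12!/(10!×2!) = 66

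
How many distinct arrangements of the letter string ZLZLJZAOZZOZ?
12! / (6! × 1! × 2! × 1! × 2!) = 166320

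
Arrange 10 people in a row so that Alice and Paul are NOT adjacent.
Total - adjacent = 10! - (10-1)!×2 = 3628800 - 725760 = 2903040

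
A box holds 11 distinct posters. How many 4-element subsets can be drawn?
C(11,4) = 11!/(4!×7!) = 330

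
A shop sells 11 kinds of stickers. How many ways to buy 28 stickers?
C(28+11-1, 11-1) = C(38, 10) = 472733756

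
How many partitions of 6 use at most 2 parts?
By conjugation, equals partitions of 6 into parts ≤ 2. Let r_j(i) = number of partitions of i into parts ≤ j, for i = 0..6. r_1(i) = 1 for all i; r_j(i) = r_{j-1}(i) + r_j(i-j). Rows j = 2..2: ≤2: 1 1 2 2 3 3 4. r_2(6) = 4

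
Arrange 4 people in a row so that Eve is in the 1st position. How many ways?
Fix one position: (4-1)! = 6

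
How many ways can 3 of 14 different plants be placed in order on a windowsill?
P(14,3) = 14!/(14-3)! = 2184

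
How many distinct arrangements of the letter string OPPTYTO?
7! / (1! × 2! × 2! × 2!) = 630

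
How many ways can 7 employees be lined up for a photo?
7! = 5040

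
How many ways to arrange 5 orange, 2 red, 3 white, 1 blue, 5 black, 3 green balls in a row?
19! / (5! × 2! × 3! × 1! × 5! × 3!) = 117327450240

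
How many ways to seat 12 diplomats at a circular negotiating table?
Circular: fix one position, arrange the rest. (12-1)! = 39916800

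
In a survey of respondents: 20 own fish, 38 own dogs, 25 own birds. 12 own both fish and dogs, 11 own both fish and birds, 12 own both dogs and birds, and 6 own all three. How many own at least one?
|A∪B∪C| = 20+38+25-12-11-12+6 = 54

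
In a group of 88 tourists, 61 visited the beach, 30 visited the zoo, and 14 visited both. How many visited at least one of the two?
|A∪B| = |A| + |B| - |A∩B| = 61 + 30 - 14 = 77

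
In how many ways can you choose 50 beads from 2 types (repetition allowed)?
C(50+2-1, 2-1) = C(51, 1) = 51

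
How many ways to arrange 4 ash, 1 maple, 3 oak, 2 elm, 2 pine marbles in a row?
12! / (4! × 1! × 3! × 2! × 2!) = 831600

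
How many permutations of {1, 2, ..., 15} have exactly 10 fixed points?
Choose the 10 fixed points C(15,10) = 3003, derange the rest: !5 = Σ_{j=0}^{5} (-1)^j·5!/j! = 120 - 120 + 60 - 20 + 5 - 1 = 44. Product = 3003 × 44 = 132132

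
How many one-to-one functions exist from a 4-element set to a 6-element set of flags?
P(6,4) = 6!/(6-4)! = 360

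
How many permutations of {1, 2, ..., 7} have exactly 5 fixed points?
Choose the 5 fixed points C(7,5) = 21, derange the rest: !2 = Σ_{j=0}^{2} (-1)^j·2!/j! = 2 - 2 + 1 = 1. Product = 21 × 1 = 21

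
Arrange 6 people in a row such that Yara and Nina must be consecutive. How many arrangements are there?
Treat the 2 as one block: (6-2+1)! × 2! = 120 × 2 = 240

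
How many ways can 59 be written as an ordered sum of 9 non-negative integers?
C(59+9-1, 9-1) = C(67, 8) = 6522361560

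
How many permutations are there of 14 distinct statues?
14! = 87178291200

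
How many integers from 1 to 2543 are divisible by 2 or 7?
⌊2543/2⌋ + ⌊2543/7⌋ - ⌊2543/14⌋ = 1271 + 363 - 181 = 1453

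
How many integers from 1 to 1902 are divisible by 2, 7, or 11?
⌊1902/2⌋+⌊1902/7⌋+⌊1902/11⌋ - ⌊1902/14⌋-⌊1902/22⌋-⌊1902/77⌋ + ⌊1902/154⌋ = 951+271+172 - 135-86-24 + 12 = 1161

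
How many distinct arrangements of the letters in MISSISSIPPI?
11! / (1! × 4! × 4! × 2!) = 34650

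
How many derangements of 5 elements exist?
!5 = Σ_{j=0}^{5} (-1)^j·5!/j! = 120 - 120 + 60 - 20 + 5 - 1 = 44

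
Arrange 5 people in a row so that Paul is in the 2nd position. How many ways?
Fix one position: (5-1)! = 24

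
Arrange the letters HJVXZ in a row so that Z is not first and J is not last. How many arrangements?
By inclusion-exclusion: 5! - 2×(5-1)! + (5-2)! = 120 - 48 + 6 = 78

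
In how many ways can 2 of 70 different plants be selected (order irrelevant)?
C(70,2) = 70!/(2!×68!) = 2415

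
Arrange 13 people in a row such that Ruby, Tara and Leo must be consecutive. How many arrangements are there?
Treat the 3 as one block: (13-3+1)! × 3! = 39916800 × 6 = 239500800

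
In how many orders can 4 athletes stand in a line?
4! = 24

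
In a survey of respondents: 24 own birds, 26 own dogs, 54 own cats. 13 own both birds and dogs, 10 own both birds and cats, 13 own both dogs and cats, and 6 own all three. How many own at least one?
|A∪B∪C| = 24+26+54-13-10-13+6 = 74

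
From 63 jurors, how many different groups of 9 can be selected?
C(63,9) = 63!/(9!×54!) = 23667689815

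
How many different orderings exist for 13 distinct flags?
13! = 6227020800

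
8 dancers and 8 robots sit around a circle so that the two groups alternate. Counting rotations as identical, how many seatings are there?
Fix one of the dancers: (8-1)! ways for the remaining dancers, × 8! ways for the robots = 5040 × 40320 = 203212800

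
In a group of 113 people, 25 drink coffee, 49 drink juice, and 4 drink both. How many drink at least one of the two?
|A∪B| = |A| + |B| - |A∩B| = 25 + 49 - 4 = 70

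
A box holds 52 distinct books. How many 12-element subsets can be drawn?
C(52,12) = 52!/(12!×40!) = 206379406870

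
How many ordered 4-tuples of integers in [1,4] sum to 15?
Coefficient of x^15 in (x + x² + ... + x^4)^4. By inclusion-exclusion on dice exceeding 4: Σ_j (-1)^j C(4,j)·C(15-1-4j, 3) = C(4,0)·C(14,3) - C(4,1)·C(10,3) + C(4,2)·C(6,3) = 1·364 - 4·120 + 6·20 = 4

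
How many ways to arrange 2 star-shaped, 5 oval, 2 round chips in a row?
9! / (2! × 5! × 2!) = 756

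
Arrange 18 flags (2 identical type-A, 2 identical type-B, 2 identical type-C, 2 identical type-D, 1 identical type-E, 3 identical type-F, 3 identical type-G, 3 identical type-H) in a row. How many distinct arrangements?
18! / (2! × 2! × 2! × 2! × 1! × 3! × 3! × 3!) = 1852538688000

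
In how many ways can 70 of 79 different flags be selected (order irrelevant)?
C(79,70) = 79!/(70!×9!) = 205811513765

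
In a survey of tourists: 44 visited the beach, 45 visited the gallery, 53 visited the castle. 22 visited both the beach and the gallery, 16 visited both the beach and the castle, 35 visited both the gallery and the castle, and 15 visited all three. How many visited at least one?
|A∪B∪C| = 44+45+53-22-16-35+15 = 84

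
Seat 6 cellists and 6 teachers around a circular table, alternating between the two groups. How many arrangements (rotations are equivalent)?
Fix one of the cellists: (6-1)! ways for the remaining cellists, × 6! ways for the teachers = 120 × 720 = 86400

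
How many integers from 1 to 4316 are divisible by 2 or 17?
⌊4316/2⌋ + ⌊4316/17⌋ - ⌊4316/34⌋ = 2158 + 253 - 126 = 2285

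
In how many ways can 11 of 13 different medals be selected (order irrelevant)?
C(13,11) = 13!/(11!×2!) = 78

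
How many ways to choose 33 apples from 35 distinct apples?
C(35,33) = 35!/(33!×2!) = 595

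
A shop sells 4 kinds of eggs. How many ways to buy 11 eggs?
C(11+4-1, 4-1) = C(14, 3) = 364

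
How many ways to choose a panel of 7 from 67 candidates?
C(67,7) = 67!/(7!×60!) = 869648208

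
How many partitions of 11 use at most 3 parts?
By conjugation, equals partitions of 11 into parts ≤ 3. Let r_j(i) = number of partitions of i into parts ≤ j, for i = 0..11. r_1(i) = 1 for all i; r_j(i) = r_{j-1}(i) + r_j(i-j). Rows j = 2..3: ≤2: 1 1 2 2 3 3 4 4 5 5 6 6; ≤3: 1 1 2 3 4 5 7 8 10 12 14 16. r_3(11) = 16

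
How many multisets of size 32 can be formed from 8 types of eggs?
C(32+8-1, 8-1) = C(39, 7) = 15380937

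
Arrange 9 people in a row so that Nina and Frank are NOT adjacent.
Total - adjacent = 9! - (9-1)!×2 = 362880 - 80640 = 282240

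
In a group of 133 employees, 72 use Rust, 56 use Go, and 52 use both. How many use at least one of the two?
|A∪B| = |A| + |B| - |A∩B| = 72 + 56 - 52 = 76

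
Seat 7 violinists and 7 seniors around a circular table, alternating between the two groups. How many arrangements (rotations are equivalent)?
Fix one of the violinists: (7-1)! ways for the remaining violinists, × 7! ways for the seniors = 720 × 5040 = 3628800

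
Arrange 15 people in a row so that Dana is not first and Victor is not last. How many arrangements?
By inclusion-exclusion: 15! - 2×(15-1)! + (15-2)! = 1307674368000 - 174356582400 + 6227020800 = 1139544806400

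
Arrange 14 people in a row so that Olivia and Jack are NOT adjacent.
Total - adjacent = 14! - (14-1)!×2 = 87178291200 - 12454041600 = 74724249600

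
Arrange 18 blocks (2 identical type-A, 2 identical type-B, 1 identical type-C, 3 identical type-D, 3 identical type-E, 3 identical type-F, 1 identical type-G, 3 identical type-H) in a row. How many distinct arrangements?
18! / (2! × 2! × 1! × 3! × 3! × 3! × 1! × 3!) = 1235025792000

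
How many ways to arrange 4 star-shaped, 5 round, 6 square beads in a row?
15! / (4! × 5! × 6!) = 630630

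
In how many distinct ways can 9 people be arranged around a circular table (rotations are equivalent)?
Circular: fix one position, arrange the rest. (9-1)! = 40320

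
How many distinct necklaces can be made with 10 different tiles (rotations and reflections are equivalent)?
(10-1)!/2 = 362880/2 = 181440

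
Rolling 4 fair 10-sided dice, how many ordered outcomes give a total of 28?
Coefficient of x^28 in (x + x² + ... + x^10)^4. By inclusion-exclusion on dice exceeding 10: Σ_j (-1)^j C(4,j)·C(28-1-10j, 3) = C(4,0)·C(27,3) - C(4,1)·C(17,3) + C(4,2)·C(7,3) = 1·2925 - 4·680 + 6·35 = 415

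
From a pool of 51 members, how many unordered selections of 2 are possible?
C(51,2) = 51!/(2!×49!) = 1275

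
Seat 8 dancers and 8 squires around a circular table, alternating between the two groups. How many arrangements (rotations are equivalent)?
Fix one of the dancers: (8-1)! ways for the remaining dancers, × 8! ways for the squires = 5040 × 40320 = 203212800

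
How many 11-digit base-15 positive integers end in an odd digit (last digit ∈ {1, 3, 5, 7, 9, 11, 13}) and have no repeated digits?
Last∈{1,3,5,7,9,11,13}. Last=0: 0. Last nonzero: 7×13×P(13,9) = 23610787200. Total = 23610787200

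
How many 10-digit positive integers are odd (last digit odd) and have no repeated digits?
Last∈{1,3,5,7,9}. Last=0: 0. Last nonzero: 5×8×P(8,8) = 1612800. Total = 1612800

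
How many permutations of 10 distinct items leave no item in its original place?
!10 = Σ_{j=0}^{10} (-1)^j·10!/j! = 3628800 - 3628800 + 1814400 - 604800 + 151200 - 30240 + 5040 - 720 + 90 - 10 + 1 = 1334961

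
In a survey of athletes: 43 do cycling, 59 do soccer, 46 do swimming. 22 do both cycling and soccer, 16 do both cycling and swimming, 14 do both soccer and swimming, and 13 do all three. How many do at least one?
|A∪B∪C| = 43+59+46-22-16-14+13 = 109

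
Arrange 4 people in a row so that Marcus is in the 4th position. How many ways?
Fix one position: (4-1)! = 6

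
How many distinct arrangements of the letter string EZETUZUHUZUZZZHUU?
17! / (6! × 6! × 2! × 1! × 2!) = 171531360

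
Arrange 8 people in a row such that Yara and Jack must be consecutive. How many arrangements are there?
Treat the 2 as one block: (8-2+1)! × 2! = 5040 × 2 = 10080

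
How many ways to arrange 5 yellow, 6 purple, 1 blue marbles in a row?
12! / (5! × 6! × 1!) = 5544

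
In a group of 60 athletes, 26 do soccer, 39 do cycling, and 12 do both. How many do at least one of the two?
|A∪B| = |A| + |B| - |A∩B| = 26 + 39 - 12 = 53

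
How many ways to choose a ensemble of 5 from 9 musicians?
C(9,5) = 9!/(5!×4!) = 126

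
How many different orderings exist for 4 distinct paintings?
4! = 24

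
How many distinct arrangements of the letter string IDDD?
4! / (1! × 3!) = 4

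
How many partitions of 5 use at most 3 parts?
By conjugation, equals partitions of 5 into parts ≤ 3. Let r_j(i) = number of partitions of i into parts ≤ j, for i = 0..5. r_1(i) = 1 for all i; r_j(i) = r_{j-1}(i) + r_j(i-j). Rows j = 2..3: ≤2: 1 1 2 2 3 3; ≤3: 1 1 2 3 4 5. r_3(5) = 5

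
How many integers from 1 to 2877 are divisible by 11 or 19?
⌊2877/11⌋ + ⌊2877/19⌋ - ⌊2877/209⌋ = 261 + 151 - 13 = 399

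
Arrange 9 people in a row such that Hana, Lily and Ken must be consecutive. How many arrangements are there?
Treat the 3 as one block: (9-3+1)! × 3! = 5040 × 6 = 30240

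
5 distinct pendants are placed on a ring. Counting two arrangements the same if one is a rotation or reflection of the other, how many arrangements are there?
(5-1)!/2 = 24/2 = 12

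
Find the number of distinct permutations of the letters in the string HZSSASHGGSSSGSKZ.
16! / (1! × 2! × 1! × 3! × 7! × 2!) = 172972800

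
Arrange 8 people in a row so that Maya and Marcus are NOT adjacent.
Total - adjacent = 8! - (8-1)!×2 = 40320 - 10080 = 30240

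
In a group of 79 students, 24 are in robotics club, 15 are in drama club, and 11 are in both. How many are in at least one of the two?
|A∪B| = |A| + |B| - |A∩B| = 24 + 15 - 11 = 28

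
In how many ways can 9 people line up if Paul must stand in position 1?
Fix one position: (9-1)! = 40320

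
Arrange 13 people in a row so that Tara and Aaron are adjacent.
Treat as block: (13-1)! × 2! = 479001600 × 2 = 958003200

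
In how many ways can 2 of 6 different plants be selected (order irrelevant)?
C(6,2) = 6!/(2!×4!) = 15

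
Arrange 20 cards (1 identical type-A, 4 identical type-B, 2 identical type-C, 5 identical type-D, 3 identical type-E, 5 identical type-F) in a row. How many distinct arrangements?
20! / (1! × 4! × 2! × 5! × 3! × 5!) = 586637251200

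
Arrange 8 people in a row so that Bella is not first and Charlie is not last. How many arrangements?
By inclusion-exclusion: 8! - 2×(8-1)! + (8-2)! = 40320 - 10080 + 720 = 30960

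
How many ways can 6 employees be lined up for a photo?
6! = 720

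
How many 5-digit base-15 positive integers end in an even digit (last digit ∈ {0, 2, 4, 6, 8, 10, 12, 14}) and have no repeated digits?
Last∈{0,2,4,6,8,10,12,14}. Last=0: 24024. Last nonzero: 7×13×P(13,3) = 156156. Total = 180180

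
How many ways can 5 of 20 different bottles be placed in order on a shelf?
P(20,5) = 20!/(20-5)! = 1860480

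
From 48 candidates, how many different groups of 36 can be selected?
C(48,36) = 48!/(36!×12!) = 69668534468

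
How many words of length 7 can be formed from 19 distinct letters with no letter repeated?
P(19,7) = 19!/(19-7)! = 253955520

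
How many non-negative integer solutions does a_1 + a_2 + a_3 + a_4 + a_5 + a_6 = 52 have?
C(52+6-1, 6-1) = C(57, 5) = 4187106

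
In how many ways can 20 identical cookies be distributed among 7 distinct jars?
C(20+7-1, 7-1) = C(26, 6) = 230230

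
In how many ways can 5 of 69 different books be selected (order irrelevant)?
C(69,5) = 69!/(5!×64!) = 11238513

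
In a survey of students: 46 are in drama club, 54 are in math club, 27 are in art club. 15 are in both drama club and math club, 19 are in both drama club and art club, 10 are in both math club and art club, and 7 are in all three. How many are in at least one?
|A∪B∪C| = 46+54+27-15-19-10+7 = 90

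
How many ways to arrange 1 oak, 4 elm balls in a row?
5! / (1! × 4!) = 5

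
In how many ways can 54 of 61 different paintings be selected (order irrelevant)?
C(61,54) = 61!/(54!×7!) = 436270780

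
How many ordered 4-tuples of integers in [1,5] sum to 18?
Coefficient of x^18 in (x + x² + ... + x^5)^4. By inclusion-exclusion on dice exceeding 5: Σ_j (-1)^j C(4,j)·C(18-1-5j, 3) = C(4,0)·C(17,3) - C(4,1)·C(12,3) + C(4,2)·C(7,3) = 1·680 - 4·220 + 6·35 = 10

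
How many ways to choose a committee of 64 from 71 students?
C(71,64) = 71!/(64!×7!) = 1329890705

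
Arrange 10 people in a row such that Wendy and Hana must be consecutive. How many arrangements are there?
Treat the 2 as one block: (10-2+1)! × 2! = 362880 × 2 = 725760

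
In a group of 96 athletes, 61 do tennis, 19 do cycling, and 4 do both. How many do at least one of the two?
|A∪B| = |A| + |B| - |A∩B| = 61 + 19 - 4 = 76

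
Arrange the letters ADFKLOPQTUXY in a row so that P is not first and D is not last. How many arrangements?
By inclusion-exclusion: 12! - 2×(12-1)! + (12-2)! = 479001600 - 79833600 + 3628800 = 402796800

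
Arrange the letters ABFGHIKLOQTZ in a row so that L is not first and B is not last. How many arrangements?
By inclusion-exclusion: 12! - 2×(12-1)! + (12-2)! = 479001600 - 79833600 + 3628800 = 402796800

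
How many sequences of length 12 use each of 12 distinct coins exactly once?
12! = 479001600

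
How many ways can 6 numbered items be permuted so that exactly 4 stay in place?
Choose the 4 fixed points C(6,4) = 15, derange the rest: !2 = Σ_{j=0}^{2} (-1)^j·2!/j! = 2 - 2 + 1 = 1. Product = 15 × 1 = 15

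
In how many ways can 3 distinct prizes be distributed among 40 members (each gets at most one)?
P(40,3) = 40!/(40-3)! = 59280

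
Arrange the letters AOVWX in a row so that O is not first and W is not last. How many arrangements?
By inclusion-exclusion: 5! - 2×(5-1)! + (5-2)! = 120 - 48 + 6 = 78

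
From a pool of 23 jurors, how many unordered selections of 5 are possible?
C(23,5) = 23!/(5!×18!) = 33649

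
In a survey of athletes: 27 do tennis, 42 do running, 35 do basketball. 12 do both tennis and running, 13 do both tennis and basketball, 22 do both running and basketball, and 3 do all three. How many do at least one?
|A∪B∪C| = 27+42+35-12-13-22+3 = 60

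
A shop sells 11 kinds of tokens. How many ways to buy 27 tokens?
C(27+11-1, 11-1) = C(37, 10) = 348330136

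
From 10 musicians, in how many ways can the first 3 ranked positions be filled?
P(10,3) = 10!/(10-3)! = 720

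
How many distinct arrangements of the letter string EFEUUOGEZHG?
11! / (1! × 1! × 3! × 2! × 2! × 1! × 1!) = 1663200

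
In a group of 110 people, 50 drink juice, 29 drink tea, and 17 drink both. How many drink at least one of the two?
|A∪B| = |A| + |B| - |A∩B| = 50 + 29 - 17 = 62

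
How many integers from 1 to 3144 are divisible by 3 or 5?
⌊3144/3⌋ + ⌊3144/5⌋ - ⌊3144/15⌋ = 1048 + 628 - 209 = 1467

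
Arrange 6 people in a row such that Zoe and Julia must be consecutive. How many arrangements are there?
Treat the 2 as one block: (6-2+1)! × 2! = 120 × 2 = 240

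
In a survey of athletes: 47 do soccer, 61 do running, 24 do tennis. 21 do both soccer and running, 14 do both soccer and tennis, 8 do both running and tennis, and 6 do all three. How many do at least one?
|A∪B∪C| = 47+61+24-21-14-8+6 = 95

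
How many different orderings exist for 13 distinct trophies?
13! = 6227020800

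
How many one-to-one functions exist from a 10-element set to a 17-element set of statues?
P(17,10) = 17!/(17-10)! = 70572902400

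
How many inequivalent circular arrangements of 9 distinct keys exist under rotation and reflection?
(9-1)!/2 = 40320/2 = 20160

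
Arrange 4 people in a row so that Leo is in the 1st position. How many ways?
Fix one position: (4-1)! = 6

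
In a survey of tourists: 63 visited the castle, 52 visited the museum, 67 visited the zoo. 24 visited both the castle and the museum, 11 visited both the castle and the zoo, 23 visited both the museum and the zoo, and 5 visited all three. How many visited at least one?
|A∪B∪C| = 63+52+67-24-11-23+5 = 129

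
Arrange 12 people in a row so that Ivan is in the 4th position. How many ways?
Fix one position: (12-1)! = 39916800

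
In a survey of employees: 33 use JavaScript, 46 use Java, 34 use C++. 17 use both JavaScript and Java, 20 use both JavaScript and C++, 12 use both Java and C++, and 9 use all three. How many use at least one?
|A∪B∪C| = 33+46+34-17-20-12+9 = 73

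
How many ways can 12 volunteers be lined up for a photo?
12! = 479001600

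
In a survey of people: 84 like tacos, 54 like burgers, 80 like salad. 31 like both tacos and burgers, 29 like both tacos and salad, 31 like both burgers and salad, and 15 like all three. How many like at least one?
|A∪B∪C| = 84+54+80-31-29-31+15 = 142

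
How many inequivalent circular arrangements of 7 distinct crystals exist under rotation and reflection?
(7-1)!/2 = 720/2 = 360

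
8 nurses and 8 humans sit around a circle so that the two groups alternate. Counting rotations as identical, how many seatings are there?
Fix one of the nurses: (8-1)! ways for the remaining nurses, × 8! ways for the humans = 5040 × 40320 = 203212800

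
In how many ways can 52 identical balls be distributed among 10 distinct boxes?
C(52+10-1, 10-1) = C(61, 9) = 17341763505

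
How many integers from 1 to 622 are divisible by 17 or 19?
⌊622/17⌋ + ⌊622/19⌋ - ⌊622/323⌋ = 36 + 32 - 1 = 67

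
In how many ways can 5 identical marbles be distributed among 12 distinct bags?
C(5+12-1, 12-1) = C(16, 11) = 4368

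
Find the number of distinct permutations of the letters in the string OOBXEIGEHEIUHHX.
15! / (2! × 1! × 3! × 1! × 2! × 1! × 3! × 2!) = 4540536000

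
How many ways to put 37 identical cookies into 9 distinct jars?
C(37+9-1, 9-1) = C(45, 8) = 215553195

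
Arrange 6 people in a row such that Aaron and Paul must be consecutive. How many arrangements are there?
Treat the 2 as one block: (6-2+1)! × 2! = 120 × 2 = 240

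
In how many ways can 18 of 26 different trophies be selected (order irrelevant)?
C(26,18) = 26!/(18!×8!) = 1562275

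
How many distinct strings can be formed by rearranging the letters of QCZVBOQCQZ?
10! / (2! × 1! × 3! × 1! × 2! × 1!) = 151200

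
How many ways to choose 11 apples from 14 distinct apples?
C(14,11) = 14!/(11!×3!) = 364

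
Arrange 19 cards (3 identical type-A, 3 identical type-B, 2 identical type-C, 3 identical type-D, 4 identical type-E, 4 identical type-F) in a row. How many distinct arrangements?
19! / (3! × 3! × 2! × 3! × 4! × 4!) = 488864376000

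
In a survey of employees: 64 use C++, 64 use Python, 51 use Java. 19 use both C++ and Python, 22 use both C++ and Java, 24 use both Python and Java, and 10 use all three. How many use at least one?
|A∪B∪C| = 64+64+51-19-22-24+10 = 124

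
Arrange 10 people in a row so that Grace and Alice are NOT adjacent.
Total - adjacent = 10! - (10-1)!×2 = 3628800 - 725760 = 2903040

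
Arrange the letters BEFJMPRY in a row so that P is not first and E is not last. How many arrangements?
By inclusion-exclusion: 8! - 2×(8-1)! + (8-2)! = 40320 - 10080 + 720 = 30960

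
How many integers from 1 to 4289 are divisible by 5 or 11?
⌊4289/5⌋ + ⌊4289/11⌋ - ⌊4289/55⌋ = 857 + 389 - 77 = 1169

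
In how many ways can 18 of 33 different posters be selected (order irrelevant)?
C(33,18) = 33!/(18!×15!) = 1037158320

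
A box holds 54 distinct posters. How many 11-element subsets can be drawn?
C(54,11) = 54!/(11!×43!) = 95722852680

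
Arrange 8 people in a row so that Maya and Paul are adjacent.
Treat as block: (8-1)! × 2! = 5040 × 2 = 10080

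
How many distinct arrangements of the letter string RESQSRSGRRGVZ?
13! / (3! × 4! × 1! × 1! × 1! × 2! × 1!) = 21621600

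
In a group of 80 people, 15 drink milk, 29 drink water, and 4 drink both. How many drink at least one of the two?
|A∪B| = |A| + |B| - |A∩B| = 15 + 29 - 4 = 40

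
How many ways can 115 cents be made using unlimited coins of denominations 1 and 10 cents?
Coefficient of x^115 in 1/(1-x^1) · 1/(1-x^10). Use j coins of 10 for j = 0..⌊115/10⌋ = 11, the rest in 1s: 11 + 1 = 12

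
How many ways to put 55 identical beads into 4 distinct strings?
C(55+4-1, 4-1) = C(58, 3) = 30856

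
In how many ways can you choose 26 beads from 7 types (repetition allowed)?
C(26+7-1, 7-1) = C(32, 6) = 906192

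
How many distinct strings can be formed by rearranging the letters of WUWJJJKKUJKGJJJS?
16! / (3! × 2! × 7! × 2! × 1! × 1!) = 172972800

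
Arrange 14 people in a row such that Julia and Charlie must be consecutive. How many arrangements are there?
Treat the 2 as one block: (14-2+1)! × 2! = 6227020800 × 2 = 12454041600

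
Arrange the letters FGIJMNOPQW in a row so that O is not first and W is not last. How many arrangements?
By inclusion-exclusion: 10! - 2×(10-1)! + (10-2)! = 3628800 - 725760 + 40320 = 2943360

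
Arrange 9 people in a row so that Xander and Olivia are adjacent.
Treat as block: (9-1)! × 2! = 40320 × 2 = 80640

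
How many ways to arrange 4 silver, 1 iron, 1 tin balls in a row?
6! / (4! × 1! × 1!) = 30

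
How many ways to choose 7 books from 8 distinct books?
C(8,7) = 8!/(7!×1!) = 8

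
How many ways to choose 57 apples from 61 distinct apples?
C(61,57) = 61!/(57!×4!) = 521855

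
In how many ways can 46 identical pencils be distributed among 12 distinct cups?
C(46+12-1, 12-1) = C(57, 11) = 184509266760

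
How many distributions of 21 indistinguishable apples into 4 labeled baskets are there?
C(21+4-1, 4-1) = C(24, 3) = 2024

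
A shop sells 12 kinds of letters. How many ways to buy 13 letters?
C(13+12-1, 12-1) = C(24, 11) = 2496144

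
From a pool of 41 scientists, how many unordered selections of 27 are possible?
C(41,27) = 41!/(27!×14!) = 35240152720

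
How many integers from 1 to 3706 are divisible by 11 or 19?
⌊3706/11⌋ + ⌊3706/19⌋ - ⌊3706/209⌋ = 336 + 195 - 17 = 514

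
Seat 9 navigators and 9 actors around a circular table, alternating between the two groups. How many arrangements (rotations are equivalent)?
Fix one of the navigators: (9-1)! ways for the remaining navigators, × 9! ways for the actors = 40320 × 362880 = 14631321600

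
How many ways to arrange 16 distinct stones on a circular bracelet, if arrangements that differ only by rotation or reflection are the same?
(16-1)!/2 = 1307674368000/2 = 653837184000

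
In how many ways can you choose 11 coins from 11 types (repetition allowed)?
C(11+11-1, 11-1) = C(21, 10) = 352716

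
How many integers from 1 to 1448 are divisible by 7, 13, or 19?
⌊1448/7⌋+⌊1448/13⌋+⌊1448/19⌋ - ⌊1448/91⌋-⌊1448/133⌋-⌊1448/247⌋ + ⌊1448/1729⌋ = 206+111+76 - 15-10-5 + 0 = 363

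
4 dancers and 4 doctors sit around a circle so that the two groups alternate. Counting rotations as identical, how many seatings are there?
Fix one of the dancers: (4-1)! ways for the remaining dancers, × 4! ways for the doctors = 6 × 24 = 144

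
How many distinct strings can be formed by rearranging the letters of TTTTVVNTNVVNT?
13! / (3! × 4! × 6!) = 60060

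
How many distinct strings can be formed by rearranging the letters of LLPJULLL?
8! / (1! × 1! × 1! × 5!) = 336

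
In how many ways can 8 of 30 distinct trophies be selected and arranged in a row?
P(30,8) = 30!/(30-8)! = 235989936000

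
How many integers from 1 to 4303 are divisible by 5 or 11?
⌊4303/5⌋ + ⌊4303/11⌋ - ⌊4303/55⌋ = 860 + 391 - 78 = 1173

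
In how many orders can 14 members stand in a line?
14! = 87178291200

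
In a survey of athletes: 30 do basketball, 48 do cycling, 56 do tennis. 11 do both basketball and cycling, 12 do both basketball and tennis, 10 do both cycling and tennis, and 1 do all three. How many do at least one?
|A∪B∪C| = 30+48+56-11-12-10+1 = 102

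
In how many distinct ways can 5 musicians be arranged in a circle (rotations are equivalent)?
Circular: fix one position, arrange the rest. (5-1)! = 24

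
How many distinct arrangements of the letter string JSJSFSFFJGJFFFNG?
16! / (2! × 4! × 1! × 3! × 6!) = 100900800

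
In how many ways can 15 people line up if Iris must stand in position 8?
Fix one position: (15-1)! = 87178291200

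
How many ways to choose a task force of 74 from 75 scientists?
C(75,74) = 75!/(74!×1!) = 75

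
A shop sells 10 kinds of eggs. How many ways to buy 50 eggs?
C(50+10-1, 10-1) = C(59, 9) = 12565671261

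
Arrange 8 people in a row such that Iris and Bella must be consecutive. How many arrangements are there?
Treat the 2 as one block: (8-2+1)! × 2! = 5040 × 2 = 10080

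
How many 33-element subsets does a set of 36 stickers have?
C(36,33) = 36!/(33!×3!) = 7140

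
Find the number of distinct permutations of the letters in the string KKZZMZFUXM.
10! / (3! × 1! × 1! × 2! × 2! × 1!) = 151200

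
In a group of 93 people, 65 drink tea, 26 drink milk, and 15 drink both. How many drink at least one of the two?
|A∪B| = |A| + |B| - |A∩B| = 65 + 26 - 15 = 76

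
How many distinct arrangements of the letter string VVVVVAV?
7! / (6! × 1!) = 7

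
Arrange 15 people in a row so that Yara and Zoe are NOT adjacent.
Total - adjacent = 15! - (15-1)!×2 = 1307674368000 - 174356582400 = 1133317785600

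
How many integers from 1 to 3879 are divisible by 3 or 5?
⌊3879/3⌋ + ⌊3879/5⌋ - ⌊3879/15⌋ = 1293 + 775 - 258 = 1810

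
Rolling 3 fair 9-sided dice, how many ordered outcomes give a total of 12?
Coefficient of x^12 in (x + x² + ... + x^9)^3. By inclusion-exclusion on dice exceeding 9: Σ_j (-1)^j C(3,j)·C(12-1-9j, 2) = C(3,0)·C(11,2) - C(3,1)·C(2,2) = 1·55 - 3·1 = 52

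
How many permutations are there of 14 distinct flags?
14! = 87178291200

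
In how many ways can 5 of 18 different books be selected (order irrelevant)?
C(18,5) = 18!/(5!×13!) = 8568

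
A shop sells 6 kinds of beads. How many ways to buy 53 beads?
C(53+6-1, 6-1) = C(58, 5) = 4582116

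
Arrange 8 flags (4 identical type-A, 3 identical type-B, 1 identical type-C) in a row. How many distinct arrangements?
8! / (4! × 3! × 1!) = 280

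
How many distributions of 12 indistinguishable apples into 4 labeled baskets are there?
C(12+4-1, 4-1) = C(15, 3) = 455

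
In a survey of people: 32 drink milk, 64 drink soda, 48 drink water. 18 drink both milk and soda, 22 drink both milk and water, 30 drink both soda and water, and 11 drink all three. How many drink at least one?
|A∪B∪C| = 32+64+48-18-22-30+11 = 85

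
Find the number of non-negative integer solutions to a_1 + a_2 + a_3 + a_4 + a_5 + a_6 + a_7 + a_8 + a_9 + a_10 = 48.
C(48+10-1, 10-1) = C(57, 9) = 8996462475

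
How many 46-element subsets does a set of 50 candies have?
C(50,46) = 50!/(46!×4!) = 230300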